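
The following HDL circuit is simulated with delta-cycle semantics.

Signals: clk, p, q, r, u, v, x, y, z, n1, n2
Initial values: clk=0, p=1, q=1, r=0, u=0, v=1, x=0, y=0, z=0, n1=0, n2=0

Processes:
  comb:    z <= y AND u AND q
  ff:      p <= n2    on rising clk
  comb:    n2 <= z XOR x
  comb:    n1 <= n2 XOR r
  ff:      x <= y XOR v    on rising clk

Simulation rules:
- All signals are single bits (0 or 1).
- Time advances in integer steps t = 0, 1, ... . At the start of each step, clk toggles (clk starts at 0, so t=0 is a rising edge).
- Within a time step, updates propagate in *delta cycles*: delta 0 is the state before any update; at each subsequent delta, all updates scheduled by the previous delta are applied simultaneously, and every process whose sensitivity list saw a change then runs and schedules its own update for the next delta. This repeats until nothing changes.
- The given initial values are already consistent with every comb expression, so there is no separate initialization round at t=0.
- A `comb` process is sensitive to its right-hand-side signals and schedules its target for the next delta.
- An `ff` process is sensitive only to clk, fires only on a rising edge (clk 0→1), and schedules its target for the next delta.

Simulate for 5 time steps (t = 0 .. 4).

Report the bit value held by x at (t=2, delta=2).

[bits: v,x,n2,p,y,z,q,n1,r,u,clk]
t=0: Δ0=10010010000 Δ1=10010010001 Δ2=11000010001 Δ3=11100010001 Δ4=11100011001 | 4Δ
t=1: Δ0=11100011001 Δ1=11100011000 | 1Δ
t=2: Δ0=11100011000 Δ1=11100011001 Δ2=11110011001 | 2Δ
t=3: Δ0=11110011001 Δ1=11110011000 | 1Δ
t=4: Δ0=11110011000 Δ1=11110011001 | 1Δ

1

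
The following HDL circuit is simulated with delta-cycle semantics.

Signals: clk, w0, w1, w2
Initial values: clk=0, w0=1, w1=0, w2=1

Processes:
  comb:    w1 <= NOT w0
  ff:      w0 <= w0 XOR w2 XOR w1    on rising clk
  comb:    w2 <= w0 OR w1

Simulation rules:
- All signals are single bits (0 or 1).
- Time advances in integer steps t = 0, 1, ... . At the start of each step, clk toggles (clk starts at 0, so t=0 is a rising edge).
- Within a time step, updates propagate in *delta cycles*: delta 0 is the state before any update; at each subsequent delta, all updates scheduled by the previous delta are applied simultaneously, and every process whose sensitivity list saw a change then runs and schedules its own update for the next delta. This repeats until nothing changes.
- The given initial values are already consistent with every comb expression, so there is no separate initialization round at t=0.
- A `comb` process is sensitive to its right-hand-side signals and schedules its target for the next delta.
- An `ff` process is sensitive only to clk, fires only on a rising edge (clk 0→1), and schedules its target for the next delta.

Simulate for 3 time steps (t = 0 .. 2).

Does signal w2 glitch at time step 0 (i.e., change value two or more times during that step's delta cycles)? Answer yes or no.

t=0 Δ0: w1=0 clk=0 w0=1 w2=1
  Δ1: clk:0→1
  Δ2: w0:1→0
  Δ3: w1:0→1, w2:1→0
  Δ4: w2:0→1
  (4Δ to stable)
t=1 Δ0: w1=1 clk=1 w0=0 w2=1
  Δ1: clk:1→0
  (1Δ to stable)
t=2 Δ0: w1=1 clk=0 w0=0 w2=1
  Δ1: clk:0→1
  (1Δ to stable)

yes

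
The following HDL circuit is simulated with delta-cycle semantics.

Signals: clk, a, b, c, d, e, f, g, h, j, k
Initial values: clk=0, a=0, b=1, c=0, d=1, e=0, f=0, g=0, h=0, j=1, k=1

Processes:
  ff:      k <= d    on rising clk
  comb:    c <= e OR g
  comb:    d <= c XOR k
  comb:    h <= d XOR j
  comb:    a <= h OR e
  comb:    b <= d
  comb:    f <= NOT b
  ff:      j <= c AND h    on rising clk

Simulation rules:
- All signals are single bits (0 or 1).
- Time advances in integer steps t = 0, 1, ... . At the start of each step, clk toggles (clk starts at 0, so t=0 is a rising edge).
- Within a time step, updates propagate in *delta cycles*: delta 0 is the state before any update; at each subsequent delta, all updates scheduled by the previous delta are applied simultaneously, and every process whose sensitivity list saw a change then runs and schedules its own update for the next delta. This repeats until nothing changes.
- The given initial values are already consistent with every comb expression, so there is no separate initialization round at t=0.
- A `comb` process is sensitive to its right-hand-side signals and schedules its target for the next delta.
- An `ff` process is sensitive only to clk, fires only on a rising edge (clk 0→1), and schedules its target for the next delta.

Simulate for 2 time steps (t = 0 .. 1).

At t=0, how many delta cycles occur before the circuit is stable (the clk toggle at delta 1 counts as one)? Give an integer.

[bits: j,e,a,h,b,f,c,d,k,g,clk]
t=0: Δ0=10001001100 Δ1=10001001101 Δ2=00001001101 Δ3=00011001101 Δ4=00111001101 | 4Δ
t=1: Δ0=00111001101 Δ1=00111001100 | 1Δ

4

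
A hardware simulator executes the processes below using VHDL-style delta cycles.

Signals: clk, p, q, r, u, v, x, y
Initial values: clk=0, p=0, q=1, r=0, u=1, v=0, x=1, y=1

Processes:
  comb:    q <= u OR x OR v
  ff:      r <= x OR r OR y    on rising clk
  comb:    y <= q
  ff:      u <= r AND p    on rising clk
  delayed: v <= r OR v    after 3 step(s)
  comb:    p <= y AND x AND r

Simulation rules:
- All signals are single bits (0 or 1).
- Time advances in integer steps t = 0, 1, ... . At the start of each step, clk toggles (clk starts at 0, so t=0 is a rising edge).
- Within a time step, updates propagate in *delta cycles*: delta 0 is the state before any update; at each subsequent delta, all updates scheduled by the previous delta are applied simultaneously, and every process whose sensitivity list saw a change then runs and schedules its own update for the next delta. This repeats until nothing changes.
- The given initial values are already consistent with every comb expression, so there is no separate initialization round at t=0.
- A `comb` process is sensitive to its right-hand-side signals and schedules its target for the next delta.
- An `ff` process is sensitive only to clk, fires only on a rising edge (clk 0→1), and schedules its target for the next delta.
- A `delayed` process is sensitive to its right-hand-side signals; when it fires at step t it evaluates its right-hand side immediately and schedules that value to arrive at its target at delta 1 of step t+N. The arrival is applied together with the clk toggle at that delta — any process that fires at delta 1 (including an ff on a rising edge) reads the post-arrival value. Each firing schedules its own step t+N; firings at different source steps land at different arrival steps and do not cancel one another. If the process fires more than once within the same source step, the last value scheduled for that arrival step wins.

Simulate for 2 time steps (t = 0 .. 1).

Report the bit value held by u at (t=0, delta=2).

0

t=0 Δ0: v=0 u=1 y=1 x=1 q=1 p=0 r=0 clk=0
  Δ1: clk:0→1
  Δ2: u:1→0, r:0→1
  Δ3: p:0→1
  (3Δ to stable)
t=1 Δ0: v=0 u=0 y=1 x=1 q=1 p=1 r=1 clk=1
  Δ1: clk:1→0
  (1Δ to stable)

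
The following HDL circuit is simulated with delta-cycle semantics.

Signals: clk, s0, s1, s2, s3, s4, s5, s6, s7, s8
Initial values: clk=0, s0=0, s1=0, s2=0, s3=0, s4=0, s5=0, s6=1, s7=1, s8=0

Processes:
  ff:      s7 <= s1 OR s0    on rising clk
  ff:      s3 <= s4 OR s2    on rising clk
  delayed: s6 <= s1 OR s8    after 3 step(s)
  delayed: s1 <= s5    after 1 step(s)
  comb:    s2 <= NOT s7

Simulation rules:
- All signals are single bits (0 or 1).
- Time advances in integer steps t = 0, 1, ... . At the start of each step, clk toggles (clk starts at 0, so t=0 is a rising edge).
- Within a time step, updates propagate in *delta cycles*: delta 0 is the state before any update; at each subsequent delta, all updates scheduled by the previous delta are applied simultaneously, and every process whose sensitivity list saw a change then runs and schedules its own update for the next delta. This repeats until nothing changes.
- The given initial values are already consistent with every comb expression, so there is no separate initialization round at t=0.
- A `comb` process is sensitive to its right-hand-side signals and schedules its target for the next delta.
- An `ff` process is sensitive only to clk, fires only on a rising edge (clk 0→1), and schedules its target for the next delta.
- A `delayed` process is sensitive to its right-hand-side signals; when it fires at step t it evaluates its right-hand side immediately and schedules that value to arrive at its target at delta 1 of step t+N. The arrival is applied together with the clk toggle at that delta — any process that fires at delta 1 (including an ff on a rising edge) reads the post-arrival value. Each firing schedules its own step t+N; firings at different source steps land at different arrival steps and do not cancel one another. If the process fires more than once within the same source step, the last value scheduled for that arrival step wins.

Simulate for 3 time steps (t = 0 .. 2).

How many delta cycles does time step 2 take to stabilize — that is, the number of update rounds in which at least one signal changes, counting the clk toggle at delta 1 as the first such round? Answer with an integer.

[bits: s8,s1,clk,s6,s3,s7,s5,s4,s2,s0]
t=0: Δ0=0001010000 Δ1=0011010000 Δ2=0011000000 Δ3=0011000010 | 3Δ
t=1: Δ0=0011000010 Δ1=0001000010 | 1Δ
t=2: Δ0=0001000010 Δ1=0011000010 Δ2=0011100010 | 2Δ

2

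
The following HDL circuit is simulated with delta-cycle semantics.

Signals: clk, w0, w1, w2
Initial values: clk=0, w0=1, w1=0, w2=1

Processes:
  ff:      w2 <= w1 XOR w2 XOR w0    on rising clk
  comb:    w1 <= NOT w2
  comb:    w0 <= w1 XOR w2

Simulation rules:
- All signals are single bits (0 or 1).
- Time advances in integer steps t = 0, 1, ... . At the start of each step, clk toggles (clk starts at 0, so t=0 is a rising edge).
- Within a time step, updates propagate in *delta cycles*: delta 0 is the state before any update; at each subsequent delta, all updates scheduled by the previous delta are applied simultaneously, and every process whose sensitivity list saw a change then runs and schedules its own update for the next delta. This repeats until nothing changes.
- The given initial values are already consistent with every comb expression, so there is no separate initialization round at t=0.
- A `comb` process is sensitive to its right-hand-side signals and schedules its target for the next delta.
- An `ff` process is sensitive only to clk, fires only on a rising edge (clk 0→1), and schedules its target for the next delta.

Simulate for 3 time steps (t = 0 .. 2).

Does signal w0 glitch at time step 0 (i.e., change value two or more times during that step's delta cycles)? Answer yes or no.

t0.Δ0 w0=1 w2=1 w1=0 clk=0
t0.Δ1 w0=1 w2=1 w1=0 clk=1
t0.Δ2 w0=1 w2=0 w1=0 clk=1
t0.Δ3 w0=0 w2=0 w1=1 clk=1
t0.Δ4 w0=1 w2=0 w1=1 clk=1
t1.Δ0 w0=1 w2=0 w1=1 clk=1
t1.Δ1 w0=1 w2=0 w1=1 clk=0
t2.Δ0 w0=1 w2=0 w1=1 clk=0
t2.Δ1 w0=1 w2=0 w1=1 clk=1

yes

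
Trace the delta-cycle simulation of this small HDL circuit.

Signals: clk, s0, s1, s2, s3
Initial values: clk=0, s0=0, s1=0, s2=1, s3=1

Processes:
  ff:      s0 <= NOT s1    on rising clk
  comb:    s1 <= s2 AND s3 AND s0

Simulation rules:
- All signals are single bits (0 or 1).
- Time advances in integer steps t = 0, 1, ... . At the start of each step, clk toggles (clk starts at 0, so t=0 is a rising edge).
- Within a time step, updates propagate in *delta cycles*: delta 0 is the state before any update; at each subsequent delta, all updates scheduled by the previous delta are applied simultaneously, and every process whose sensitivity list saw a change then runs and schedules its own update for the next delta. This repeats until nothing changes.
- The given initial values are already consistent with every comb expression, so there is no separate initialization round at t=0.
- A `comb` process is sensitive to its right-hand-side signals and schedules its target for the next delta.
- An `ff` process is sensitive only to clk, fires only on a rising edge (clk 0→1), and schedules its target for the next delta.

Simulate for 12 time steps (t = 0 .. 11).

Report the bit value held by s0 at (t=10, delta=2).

t0.Δ0 clk=0 s1=0 s2=1 s3=1 s0=0
t0.Δ1 clk=1 s1=0 s2=1 s3=1 s0=0
t0.Δ2 clk=1 s1=0 s2=1 s3=1 s0=1
t0.Δ3 clk=1 s1=1 s2=1 s3=1 s0=1
t1.Δ0 clk=1 s1=1 s2=1 s3=1 s0=1
t1.Δ1 clk=0 s1=1 s2=1 s3=1 s0=1
t2.Δ0 clk=0 s1=1 s2=1 s3=1 s0=1
t2.Δ1 clk=1 s1=1 s2=1 s3=1 s0=1
t2.Δ2 clk=1 s1=1 s2=1 s3=1 s0=0
t2.Δ3 clk=1 s1=0 s2=1 s3=1 s0=0
t3.Δ0 clk=1 s1=0 s2=1 s3=1 s0=0
t3.Δ1 clk=0 s1=0 s2=1 s3=1 s0=0
t4.Δ0 clk=0 s1=0 s2=1 s3=1 s0=0
t4.Δ1 clk=1 s1=0 s2=1 s3=1 s0=0
t4.Δ2 clk=1 s1=0 s2=1 s3=1 s0=1
t4.Δ3 clk=1 s1=1 s2=1 s3=1 s0=1
t5.Δ0 clk=1 s1=1 s2=1 s3=1 s0=1
t5.Δ1 clk=0 s1=1 s2=1 s3=1 s0=1
t6.Δ0 clk=0 s1=1 s2=1 s3=1 s0=1
t6.Δ1 clk=1 s1=1 s2=1 s3=1 s0=1
t6.Δ2 clk=1 s1=1 s2=1 s3=1 s0=0
t6.Δ3 clk=1 s1=0 s2=1 s3=1 s0=0
t7.Δ0 clk=1 s1=0 s2=1 s3=1 s0=0
t7.Δ1 clk=0 s1=0 s2=1 s3=1 s0=0
t8.Δ0 clk=0 s1=0 s2=1 s3=1 s0=0
t8.Δ1 clk=1 s1=0 s2=1 s3=1 s0=0
t8.Δ2 clk=1 s1=0 s2=1 s3=1 s0=1
t8.Δ3 clk=1 s1=1 s2=1 s3=1 s0=1
t9.Δ0 clk=1 s1=1 s2=1 s3=1 s0=1
t9.Δ1 clk=0 s1=1 s2=1 s3=1 s0=1
t10.Δ0 clk=0 s1=1 s2=1 s3=1 s0=1
t10.Δ1 clk=1 s1=1 s2=1 s3=1 s0=1
t10.Δ2 clk=1 s1=1 s2=1 s3=1 s0=0
t10.Δ3 clk=1 s1=0 s2=1 s3=1 s0=0
t11.Δ0 clk=1 s1=0 s2=1 s3=1 s0=0
t11.Δ1 clk=0 s1=0 s2=1 s3=1 s0=0

0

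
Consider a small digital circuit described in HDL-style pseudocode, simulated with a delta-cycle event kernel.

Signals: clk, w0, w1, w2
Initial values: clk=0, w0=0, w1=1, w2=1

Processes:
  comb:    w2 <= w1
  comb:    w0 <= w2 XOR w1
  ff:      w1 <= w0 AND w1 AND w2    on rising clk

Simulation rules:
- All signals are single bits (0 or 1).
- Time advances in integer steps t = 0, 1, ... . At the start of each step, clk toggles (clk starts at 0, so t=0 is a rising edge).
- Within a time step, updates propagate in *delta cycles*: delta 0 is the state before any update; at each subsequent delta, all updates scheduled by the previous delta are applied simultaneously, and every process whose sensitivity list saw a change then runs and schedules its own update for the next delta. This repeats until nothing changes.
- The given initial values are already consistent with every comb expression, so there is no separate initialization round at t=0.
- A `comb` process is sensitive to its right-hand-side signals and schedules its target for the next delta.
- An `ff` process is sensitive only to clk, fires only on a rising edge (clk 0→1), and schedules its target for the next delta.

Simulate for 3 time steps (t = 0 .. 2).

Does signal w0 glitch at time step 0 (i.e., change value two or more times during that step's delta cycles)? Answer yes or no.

yes

t0.Δ0 w1=1 w0=0 w2=1 clk=0
t0.Δ1 w1=1 w0=0 w2=1 clk=1
t0.Δ2 w1=0 w0=0 w2=1 clk=1
t0.Δ3 w1=0 w0=1 w2=0 clk=1
t0.Δ4 w1=0 w0=0 w2=0 clk=1
t1.Δ0 w1=0 w0=0 w2=0 clk=1
t1.Δ1 w1=0 w0=0 w2=0 clk=0
t2.Δ0 w1=0 w0=0 w2=0 clk=0
t2.Δ1 w1=0 w0=0 w2=0 clk=1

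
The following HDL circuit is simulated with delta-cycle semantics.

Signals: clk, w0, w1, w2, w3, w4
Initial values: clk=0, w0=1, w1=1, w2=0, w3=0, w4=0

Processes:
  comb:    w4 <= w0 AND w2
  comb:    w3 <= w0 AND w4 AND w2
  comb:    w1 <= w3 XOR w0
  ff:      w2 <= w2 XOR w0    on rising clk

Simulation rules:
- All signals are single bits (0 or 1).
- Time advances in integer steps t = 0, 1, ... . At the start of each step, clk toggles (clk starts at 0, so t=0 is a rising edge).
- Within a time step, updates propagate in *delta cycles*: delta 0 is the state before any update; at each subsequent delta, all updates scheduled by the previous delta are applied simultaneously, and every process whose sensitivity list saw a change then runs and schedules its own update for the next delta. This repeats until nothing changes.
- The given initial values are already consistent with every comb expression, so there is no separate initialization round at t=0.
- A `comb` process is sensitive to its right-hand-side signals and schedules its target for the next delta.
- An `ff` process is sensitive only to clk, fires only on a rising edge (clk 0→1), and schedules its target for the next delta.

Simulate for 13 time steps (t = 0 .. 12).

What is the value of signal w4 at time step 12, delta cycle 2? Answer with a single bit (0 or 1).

0

[bits: w4,clk,w1,w3,w2,w0]
t=0: Δ0=001001 Δ1=011001 Δ2=011011 Δ3=111011 Δ4=111111 Δ5=110111 | 5Δ
t=1: Δ0=110111 Δ1=100111 | 1Δ
t=2: Δ0=100111 Δ1=110111 Δ2=110101 Δ3=010001 Δ4=011001 | 4Δ
t=3: Δ0=011001 Δ1=001001 | 1Δ
t=4: Δ0=001001 Δ1=011001 Δ2=011011 Δ3=111011 Δ4=111111 Δ5=110111 | 5Δ
t=5: Δ0=110111 Δ1=100111 | 1Δ
t=6: Δ0=100111 Δ1=110111 Δ2=110101 Δ3=010001 Δ4=011001 | 4Δ
t=7: Δ0=011001 Δ1=001001 | 1Δ
t=8: Δ0=001001 Δ1=011001 Δ2=011011 Δ3=111011 Δ4=111111 Δ5=110111 | 5Δ
t=9: Δ0=110111 Δ1=100111 | 1Δ
t=10: Δ0=100111 Δ1=110111 Δ2=110101 Δ3=010001 Δ4=011001 | 4Δ
t=11: Δ0=011001 Δ1=001001 | 1Δ
t=12: Δ0=001001 Δ1=011001 Δ2=011011 Δ3=111011 Δ4=111111 Δ5=110111 | 5Δ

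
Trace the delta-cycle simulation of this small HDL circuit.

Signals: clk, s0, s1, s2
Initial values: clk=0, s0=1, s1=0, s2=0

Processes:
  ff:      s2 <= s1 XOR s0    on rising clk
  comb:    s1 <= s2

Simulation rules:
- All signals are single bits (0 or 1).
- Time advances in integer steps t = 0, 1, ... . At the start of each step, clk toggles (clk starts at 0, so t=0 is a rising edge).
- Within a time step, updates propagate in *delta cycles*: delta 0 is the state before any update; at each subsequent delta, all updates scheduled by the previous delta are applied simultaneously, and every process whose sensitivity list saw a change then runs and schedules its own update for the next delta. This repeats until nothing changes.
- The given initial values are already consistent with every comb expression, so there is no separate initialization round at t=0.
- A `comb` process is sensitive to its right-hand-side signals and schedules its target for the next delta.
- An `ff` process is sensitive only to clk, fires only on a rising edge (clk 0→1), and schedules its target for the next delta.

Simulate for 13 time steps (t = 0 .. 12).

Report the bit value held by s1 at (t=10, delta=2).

1

t0.Δ0 s0=1 s1=0 s2=0 clk=0
t0.Δ1 s0=1 s1=0 s2=0 clk=1
t0.Δ2 s0=1 s1=0 s2=1 clk=1
t0.Δ3 s0=1 s1=1 s2=1 clk=1
t1.Δ0 s0=1 s1=1 s2=1 clk=1
t1.Δ1 s0=1 s1=1 s2=1 clk=0
t2.Δ0 s0=1 s1=1 s2=1 clk=0
t2.Δ1 s0=1 s1=1 s2=1 clk=1
t2.Δ2 s0=1 s1=1 s2=0 clk=1
t2.Δ3 s0=1 s1=0 s2=0 clk=1
t3.Δ0 s0=1 s1=0 s2=0 clk=1
t3.Δ1 s0=1 s1=0 s2=0 clk=0
t4.Δ0 s0=1 s1=0 s2=0 clk=0
t4.Δ1 s0=1 s1=0 s2=0 clk=1
t4.Δ2 s0=1 s1=0 s2=1 clk=1
t4.Δ3 s0=1 s1=1 s2=1 clk=1
t5.Δ0 s0=1 s1=1 s2=1 clk=1
t5.Δ1 s0=1 s1=1 s2=1 clk=0
t6.Δ0 s0=1 s1=1 s2=1 clk=0
t6.Δ1 s0=1 s1=1 s2=1 clk=1
t6.Δ2 s0=1 s1=1 s2=0 clk=1
t6.Δ3 s0=1 s1=0 s2=0 clk=1
t7.Δ0 s0=1 s1=0 s2=0 clk=1
t7.Δ1 s0=1 s1=0 s2=0 clk=0
t8.Δ0 s0=1 s1=0 s2=0 clk=0
t8.Δ1 s0=1 s1=0 s2=0 clk=1
t8.Δ2 s0=1 s1=0 s2=1 clk=1
t8.Δ3 s0=1 s1=1 s2=1 clk=1
t9.Δ0 s0=1 s1=1 s2=1 clk=1
t9.Δ1 s0=1 s1=1 s2=1 clk=0
t10.Δ0 s0=1 s1=1 s2=1 clk=0
t10.Δ1 s0=1 s1=1 s2=1 clk=1
t10.Δ2 s0=1 s1=1 s2=0 clk=1
t10.Δ3 s0=1 s1=0 s2=0 clk=1
t11.Δ0 s0=1 s1=0 s2=0 clk=1
t11.Δ1 s0=1 s1=0 s2=0 clk=0
t12.Δ0 s0=1 s1=0 s2=0 clk=0
t12.Δ1 s0=1 s1=0 s2=0 clk=1
t12.Δ2 s0=1 s1=0 s2=1 clk=1
t12.Δ3 s0=1 s1=1 s2=1 clk=1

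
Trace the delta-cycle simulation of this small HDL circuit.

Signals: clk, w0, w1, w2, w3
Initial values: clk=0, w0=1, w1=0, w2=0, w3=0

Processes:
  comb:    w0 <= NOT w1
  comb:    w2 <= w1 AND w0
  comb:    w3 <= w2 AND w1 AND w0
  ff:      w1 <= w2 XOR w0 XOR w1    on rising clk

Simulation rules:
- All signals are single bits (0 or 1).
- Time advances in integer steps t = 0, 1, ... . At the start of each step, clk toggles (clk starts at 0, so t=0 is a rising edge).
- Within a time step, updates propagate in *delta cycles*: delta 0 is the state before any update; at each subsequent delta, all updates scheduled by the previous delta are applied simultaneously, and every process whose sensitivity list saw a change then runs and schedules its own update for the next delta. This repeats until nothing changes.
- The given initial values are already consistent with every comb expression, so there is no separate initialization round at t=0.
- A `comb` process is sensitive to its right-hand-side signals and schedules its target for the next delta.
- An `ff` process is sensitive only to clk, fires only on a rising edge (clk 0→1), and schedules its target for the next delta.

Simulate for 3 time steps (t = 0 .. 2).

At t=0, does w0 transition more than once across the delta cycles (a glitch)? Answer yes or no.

no

t0.Δ0 clk=0 w2=0 w1=0 w3=0 w0=1
t0.Δ1 clk=1 w2=0 w1=0 w3=0 w0=1
t0.Δ2 clk=1 w2=0 w1=1 w3=0 w0=1
t0.Δ3 clk=1 w2=1 w1=1 w3=0 w0=0
t0.Δ4 clk=1 w2=0 w1=1 w3=0 w0=0
t1.Δ0 clk=1 w2=0 w1=1 w3=0 w0=0
t1.Δ1 clk=0 w2=0 w1=1 w3=0 w0=0
t2.Δ0 clk=0 w2=0 w1=1 w3=0 w0=0
t2.Δ1 clk=1 w2=0 w1=1 w3=0 w0=0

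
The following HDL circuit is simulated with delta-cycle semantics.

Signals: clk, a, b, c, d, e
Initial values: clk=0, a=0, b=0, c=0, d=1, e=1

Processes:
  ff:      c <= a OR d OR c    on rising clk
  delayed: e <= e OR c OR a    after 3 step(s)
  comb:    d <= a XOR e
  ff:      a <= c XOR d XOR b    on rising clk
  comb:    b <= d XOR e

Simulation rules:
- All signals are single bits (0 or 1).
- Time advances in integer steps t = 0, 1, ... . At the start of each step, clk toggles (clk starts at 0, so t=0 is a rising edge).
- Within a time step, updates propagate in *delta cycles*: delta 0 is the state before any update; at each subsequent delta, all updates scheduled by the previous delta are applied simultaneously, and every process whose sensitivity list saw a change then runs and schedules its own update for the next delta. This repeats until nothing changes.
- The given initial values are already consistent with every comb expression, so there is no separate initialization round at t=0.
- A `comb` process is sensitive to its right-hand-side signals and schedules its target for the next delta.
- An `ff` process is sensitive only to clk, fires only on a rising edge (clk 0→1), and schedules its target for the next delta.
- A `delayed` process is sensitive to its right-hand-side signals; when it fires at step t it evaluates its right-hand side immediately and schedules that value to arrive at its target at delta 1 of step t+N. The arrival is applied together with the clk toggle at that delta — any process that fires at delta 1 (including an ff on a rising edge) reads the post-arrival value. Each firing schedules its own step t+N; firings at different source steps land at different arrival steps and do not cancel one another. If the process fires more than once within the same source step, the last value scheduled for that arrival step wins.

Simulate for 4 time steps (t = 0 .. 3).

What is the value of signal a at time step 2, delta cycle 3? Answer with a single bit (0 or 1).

t=0 Δ0: clk=0 b=0 c=0 d=1 e=1 a=0
  Δ1: clk:0→1
  Δ2: c:0→1, a:0→1
  Δ3: d:1→0
  Δ4: b:0→1
  (4Δ to stable)
t=1 Δ0: clk=1 b=1 c=1 d=0 e=1 a=1
  Δ1: clk:1→0
  (1Δ to stable)
t=2 Δ0: clk=0 b=1 c=1 d=0 e=1 a=1
  Δ1: clk:0→1
  Δ2: a:1→0
  Δ3: d:0→1
  Δ4: b:1→0
  (4Δ to stable)
t=3 Δ0: clk=1 b=0 c=1 d=1 e=1 a=0
  Δ1: clk:1→0
  (1Δ to stable)

0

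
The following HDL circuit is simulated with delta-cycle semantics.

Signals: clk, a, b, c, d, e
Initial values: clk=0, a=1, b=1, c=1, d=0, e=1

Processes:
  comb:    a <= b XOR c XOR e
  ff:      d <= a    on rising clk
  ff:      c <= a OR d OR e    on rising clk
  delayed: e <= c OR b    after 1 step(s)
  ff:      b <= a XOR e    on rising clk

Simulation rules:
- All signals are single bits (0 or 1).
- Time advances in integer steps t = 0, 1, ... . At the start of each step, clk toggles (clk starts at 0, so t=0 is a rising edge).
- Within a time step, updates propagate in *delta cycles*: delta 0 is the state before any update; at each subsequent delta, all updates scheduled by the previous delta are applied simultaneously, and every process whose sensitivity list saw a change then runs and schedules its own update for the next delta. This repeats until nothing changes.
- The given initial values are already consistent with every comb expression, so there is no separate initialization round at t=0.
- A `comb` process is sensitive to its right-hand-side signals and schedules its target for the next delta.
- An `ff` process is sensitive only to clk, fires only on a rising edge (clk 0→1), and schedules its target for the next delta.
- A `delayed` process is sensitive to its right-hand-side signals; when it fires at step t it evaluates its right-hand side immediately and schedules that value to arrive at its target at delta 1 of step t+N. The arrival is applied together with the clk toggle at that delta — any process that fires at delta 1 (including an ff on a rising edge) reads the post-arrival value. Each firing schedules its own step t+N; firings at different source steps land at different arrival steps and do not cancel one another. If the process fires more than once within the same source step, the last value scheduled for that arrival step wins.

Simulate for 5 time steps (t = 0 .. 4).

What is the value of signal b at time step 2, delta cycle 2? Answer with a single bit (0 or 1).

1

t0.Δ0 b=1 e=1 clk=0 c=1 d=0 a=1
t0.Δ1 b=1 e=1 clk=1 c=1 d=0 a=1
t0.Δ2 b=0 e=1 clk=1 c=1 d=1 a=1
t0.Δ3 b=0 e=1 clk=1 c=1 d=1 a=0
t1.Δ0 b=0 e=1 clk=1 c=1 d=1 a=0
t1.Δ1 b=0 e=1 clk=0 c=1 d=1 a=0
t2.Δ0 b=0 e=1 clk=0 c=1 d=1 a=0
t2.Δ1 b=0 e=1 clk=1 c=1 d=1 a=0
t2.Δ2 b=1 e=1 clk=1 c=1 d=0 a=0
t2.Δ3 b=1 e=1 clk=1 c=1 d=0 a=1
t3.Δ0 b=1 e=1 clk=1 c=1 d=0 a=1
t3.Δ1 b=1 e=1 clk=0 c=1 d=0 a=1
t4.Δ0 b=1 e=1 clk=0 c=1 d=0 a=1
t4.Δ1 b=1 e=1 clk=1 c=1 d=0 a=1
t4.Δ2 b=0 e=1 clk=1 c=1 d=1 a=1
t4.Δ3 b=0 e=1 clk=1 c=1 d=1 a=0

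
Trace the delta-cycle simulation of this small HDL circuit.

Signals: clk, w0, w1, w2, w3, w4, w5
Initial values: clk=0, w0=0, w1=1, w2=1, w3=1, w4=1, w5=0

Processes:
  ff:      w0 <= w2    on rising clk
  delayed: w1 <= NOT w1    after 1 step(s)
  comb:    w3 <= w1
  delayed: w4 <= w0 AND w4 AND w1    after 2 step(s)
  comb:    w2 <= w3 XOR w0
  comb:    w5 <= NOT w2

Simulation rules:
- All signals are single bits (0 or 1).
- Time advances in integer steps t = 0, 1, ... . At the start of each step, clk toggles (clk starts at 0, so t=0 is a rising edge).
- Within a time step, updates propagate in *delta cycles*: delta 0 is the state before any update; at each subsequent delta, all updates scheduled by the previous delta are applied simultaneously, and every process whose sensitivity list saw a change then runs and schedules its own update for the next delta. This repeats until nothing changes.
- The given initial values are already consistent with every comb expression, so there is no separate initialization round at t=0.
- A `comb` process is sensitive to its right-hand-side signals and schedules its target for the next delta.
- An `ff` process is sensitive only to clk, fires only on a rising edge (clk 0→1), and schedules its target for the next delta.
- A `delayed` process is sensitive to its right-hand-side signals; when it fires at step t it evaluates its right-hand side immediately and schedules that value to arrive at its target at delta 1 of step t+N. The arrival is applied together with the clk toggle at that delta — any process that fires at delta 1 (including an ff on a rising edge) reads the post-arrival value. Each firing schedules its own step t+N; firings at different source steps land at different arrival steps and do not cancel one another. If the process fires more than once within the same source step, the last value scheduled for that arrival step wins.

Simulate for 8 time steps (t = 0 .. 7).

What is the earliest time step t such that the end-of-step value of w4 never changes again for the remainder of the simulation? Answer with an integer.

t=0 Δ0: w0=0 clk=0 w4=1 w3=1 w2=1 w5=0 w1=1
  Δ1: clk:0→1
  Δ2: w0:0→1
  Δ3: w2:1→0
  Δ4: w5:0→1
  (4Δ to stable)
t=1 Δ0: w0=1 clk=1 w4=1 w3=1 w2=0 w5=1 w1=1
  Δ1: clk:1→0
  (1Δ to stable)
t=2 Δ0: w0=1 clk=0 w4=1 w3=1 w2=0 w5=1 w1=1
  Δ1: clk:0→1
  Δ2: w0:1→0
  Δ3: w2:0→1
  Δ4: w5:1→0
  (4Δ to stable)
t=3 Δ0: w0=0 clk=1 w4=1 w3=1 w2=1 w5=0 w1=1
  Δ1: clk:1→0
  (1Δ to stable)
t=4 Δ0: w0=0 clk=0 w4=1 w3=1 w2=1 w5=0 w1=1
  Δ1: clk:0→1, w4:1→0
  Δ2: w0:0→1
  Δ3: w2:1→0
  Δ4: w5:0→1
  (4Δ to stable)
t=5 Δ0: w0=1 clk=1 w4=0 w3=1 w2=0 w5=1 w1=1
  Δ1: clk:1→0
  (1Δ to stable)
t=6 Δ0: w0=1 clk=0 w4=0 w3=1 w2=0 w5=1 w1=1
  Δ1: clk:0→1
  Δ2: w0:1→0
  Δ3: w2:0→1
  Δ4: w5:1→0
  (4Δ to stable)
t=7 Δ0: w0=0 clk=1 w4=0 w3=1 w2=1 w5=0 w1=1
  Δ1: clk:1→0
  (1Δ to stable)

4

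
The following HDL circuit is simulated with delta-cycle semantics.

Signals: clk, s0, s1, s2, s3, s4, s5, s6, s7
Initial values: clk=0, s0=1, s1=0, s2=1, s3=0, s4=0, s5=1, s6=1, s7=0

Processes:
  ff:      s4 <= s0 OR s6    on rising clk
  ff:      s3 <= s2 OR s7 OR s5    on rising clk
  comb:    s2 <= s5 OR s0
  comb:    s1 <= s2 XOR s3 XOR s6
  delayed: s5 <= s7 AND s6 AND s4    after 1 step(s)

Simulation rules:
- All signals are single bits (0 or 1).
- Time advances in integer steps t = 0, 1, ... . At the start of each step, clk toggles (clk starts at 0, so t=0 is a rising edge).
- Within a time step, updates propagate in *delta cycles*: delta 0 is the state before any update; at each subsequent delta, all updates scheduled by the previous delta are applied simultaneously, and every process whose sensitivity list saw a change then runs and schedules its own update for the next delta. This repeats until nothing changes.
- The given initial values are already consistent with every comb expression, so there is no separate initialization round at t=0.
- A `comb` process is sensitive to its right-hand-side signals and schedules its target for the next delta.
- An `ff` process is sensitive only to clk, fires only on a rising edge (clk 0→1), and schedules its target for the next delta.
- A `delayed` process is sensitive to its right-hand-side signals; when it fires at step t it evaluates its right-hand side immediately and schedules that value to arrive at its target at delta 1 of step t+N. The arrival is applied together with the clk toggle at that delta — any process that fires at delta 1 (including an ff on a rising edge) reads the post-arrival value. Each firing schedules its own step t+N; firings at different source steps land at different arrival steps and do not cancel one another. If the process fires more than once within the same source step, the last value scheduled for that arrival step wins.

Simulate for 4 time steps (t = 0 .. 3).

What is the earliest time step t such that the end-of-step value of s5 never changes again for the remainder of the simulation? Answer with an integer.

1

t0.Δ0 s6=1 s0=1 s7=0 s3=0 clk=0 s5=1 s1=0 s2=1 s4=0
t0.Δ1 s6=1 s0=1 s7=0 s3=0 clk=1 s5=1 s1=0 s2=1 s4=0
t0.Δ2 s6=1 s0=1 s7=0 s3=1 clk=1 s5=1 s1=0 s2=1 s4=1
t0.Δ3 s6=1 s0=1 s7=0 s3=1 clk=1 s5=1 s1=1 s2=1 s4=1
t1.Δ0 s6=1 s0=1 s7=0 s3=1 clk=1 s5=1 s1=1 s2=1 s4=1
t1.Δ1 s6=1 s0=1 s7=0 s3=1 clk=0 s5=0 s1=1 s2=1 s4=1
t2.Δ0 s6=1 s0=1 s7=0 s3=1 clk=0 s5=0 s1=1 s2=1 s4=1
t2.Δ1 s6=1 s0=1 s7=0 s3=1 clk=1 s5=0 s1=1 s2=1 s4=1
t3.Δ0 s6=1 s0=1 s7=0 s3=1 clk=1 s5=0 s1=1 s2=1 s4=1
t3.Δ1 s6=1 s0=1 s7=0 s3=1 clk=0 s5=0 s1=1 s2=1 s4=1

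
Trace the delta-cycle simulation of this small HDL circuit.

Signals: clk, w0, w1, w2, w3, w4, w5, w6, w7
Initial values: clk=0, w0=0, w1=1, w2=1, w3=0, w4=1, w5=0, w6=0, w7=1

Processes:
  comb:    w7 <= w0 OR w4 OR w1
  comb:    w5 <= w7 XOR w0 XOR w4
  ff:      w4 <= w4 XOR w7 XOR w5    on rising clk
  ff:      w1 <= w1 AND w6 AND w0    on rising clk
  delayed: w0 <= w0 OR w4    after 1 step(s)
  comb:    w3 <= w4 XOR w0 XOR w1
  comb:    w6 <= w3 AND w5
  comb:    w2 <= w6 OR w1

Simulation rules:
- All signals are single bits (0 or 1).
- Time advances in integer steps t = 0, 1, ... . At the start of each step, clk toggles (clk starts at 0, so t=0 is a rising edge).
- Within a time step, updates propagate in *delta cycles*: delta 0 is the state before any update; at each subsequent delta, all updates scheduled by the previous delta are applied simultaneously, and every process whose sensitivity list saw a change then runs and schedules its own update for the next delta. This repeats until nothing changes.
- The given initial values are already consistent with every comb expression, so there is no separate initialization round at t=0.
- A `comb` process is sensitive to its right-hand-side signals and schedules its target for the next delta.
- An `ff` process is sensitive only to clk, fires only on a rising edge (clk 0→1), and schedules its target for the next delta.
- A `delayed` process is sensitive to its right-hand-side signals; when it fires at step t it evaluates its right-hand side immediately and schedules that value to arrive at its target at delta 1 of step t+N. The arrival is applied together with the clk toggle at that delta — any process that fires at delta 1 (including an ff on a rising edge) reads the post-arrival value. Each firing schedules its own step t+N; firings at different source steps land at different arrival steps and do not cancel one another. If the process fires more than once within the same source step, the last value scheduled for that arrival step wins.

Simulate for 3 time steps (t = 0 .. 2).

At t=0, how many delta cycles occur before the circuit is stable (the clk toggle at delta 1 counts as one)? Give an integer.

4

[bits: w5,w7,w2,w0,w3,clk,w1,w6,w4]
t=0: Δ0=011000101 Δ1=011001101 Δ2=011001000 Δ3=100001000 Δ4=000001000 | 4Δ
t=1: Δ0=000001000 Δ1=000000000 | 1Δ
t=2: Δ0=000000000 Δ1=000001000 | 1Δ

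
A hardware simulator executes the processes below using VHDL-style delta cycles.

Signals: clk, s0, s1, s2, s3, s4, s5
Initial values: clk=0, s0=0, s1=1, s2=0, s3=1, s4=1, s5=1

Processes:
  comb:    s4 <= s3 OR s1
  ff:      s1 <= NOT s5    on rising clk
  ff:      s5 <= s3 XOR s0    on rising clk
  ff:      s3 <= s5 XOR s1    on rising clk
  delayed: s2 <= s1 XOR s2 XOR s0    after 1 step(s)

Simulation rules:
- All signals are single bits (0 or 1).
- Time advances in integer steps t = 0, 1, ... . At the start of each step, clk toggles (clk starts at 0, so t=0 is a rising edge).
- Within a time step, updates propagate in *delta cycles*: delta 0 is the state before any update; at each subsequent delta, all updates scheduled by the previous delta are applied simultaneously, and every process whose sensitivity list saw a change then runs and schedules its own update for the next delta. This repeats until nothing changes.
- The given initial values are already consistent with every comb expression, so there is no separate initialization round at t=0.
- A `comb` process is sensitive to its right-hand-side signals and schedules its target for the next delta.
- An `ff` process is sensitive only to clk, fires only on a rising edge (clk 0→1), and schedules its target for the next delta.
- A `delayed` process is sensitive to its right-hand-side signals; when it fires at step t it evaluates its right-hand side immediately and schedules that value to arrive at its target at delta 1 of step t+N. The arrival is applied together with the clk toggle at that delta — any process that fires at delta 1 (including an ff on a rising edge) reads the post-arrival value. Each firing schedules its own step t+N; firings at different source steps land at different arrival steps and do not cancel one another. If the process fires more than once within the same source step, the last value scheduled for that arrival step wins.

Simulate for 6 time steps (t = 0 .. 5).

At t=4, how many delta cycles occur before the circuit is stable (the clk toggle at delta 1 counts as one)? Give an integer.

2

[bits: s0,s3,s1,s2,clk,s4,s5]
t=0: Δ0=0110011 Δ1=0110111 Δ2=0000111 Δ3=0000101 | 3Δ
t=1: Δ0=0000101 Δ1=0000001 | 1Δ
t=2: Δ0=0000001 Δ1=0000101 Δ2=0100100 Δ3=0100110 | 3Δ
t=3: Δ0=0100110 Δ1=0100010 | 1Δ
t=4: Δ0=0100010 Δ1=0100110 Δ2=0010111 | 2Δ
t=5: Δ0=0010111 Δ1=0011011 | 1Δ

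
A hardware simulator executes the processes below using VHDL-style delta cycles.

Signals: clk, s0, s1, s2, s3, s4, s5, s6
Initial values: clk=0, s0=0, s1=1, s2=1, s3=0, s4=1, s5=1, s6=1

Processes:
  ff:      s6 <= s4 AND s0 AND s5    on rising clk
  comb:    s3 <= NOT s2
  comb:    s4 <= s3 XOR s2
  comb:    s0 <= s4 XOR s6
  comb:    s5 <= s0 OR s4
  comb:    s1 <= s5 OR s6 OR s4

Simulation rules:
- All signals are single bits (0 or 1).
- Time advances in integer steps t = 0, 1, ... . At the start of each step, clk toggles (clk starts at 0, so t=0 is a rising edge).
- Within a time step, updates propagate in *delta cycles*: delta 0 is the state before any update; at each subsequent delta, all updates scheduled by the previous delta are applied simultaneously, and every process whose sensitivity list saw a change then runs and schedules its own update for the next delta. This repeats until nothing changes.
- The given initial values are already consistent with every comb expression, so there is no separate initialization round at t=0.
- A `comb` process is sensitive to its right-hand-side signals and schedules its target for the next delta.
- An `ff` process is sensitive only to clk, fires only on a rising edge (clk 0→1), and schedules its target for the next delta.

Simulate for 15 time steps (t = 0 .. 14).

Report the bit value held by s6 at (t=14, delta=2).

1

t0.Δ0 clk=0 s1=1 s6=1 s3=0 s5=1 s4=1 s2=1 s0=0
t0.Δ1 clk=1 s1=1 s6=1 s3=0 s5=1 s4=1 s2=1 s0=0
t0.Δ2 clk=1 s1=1 s6=0 s3=0 s5=1 s4=1 s2=1 s0=0
t0.Δ3 clk=1 s1=1 s6=0 s3=0 s5=1 s4=1 s2=1 s0=1
t1.Δ0 clk=1 s1=1 s6=0 s3=0 s5=1 s4=1 s2=1 s0=1
t1.Δ1 clk=0 s1=1 s6=0 s3=0 s5=1 s4=1 s2=1 s0=1
t2.Δ0 clk=0 s1=1 s6=0 s3=0 s5=1 s4=1 s2=1 s0=1
t2.Δ1 clk=1 s1=1 s6=0 s3=0 s5=1 s4=1 s2=1 s0=1
t2.Δ2 clk=1 s1=1 s6=1 s3=0 s5=1 s4=1 s2=1 s0=1
t2.Δ3 clk=1 s1=1 s6=1 s3=0 s5=1 s4=1 s2=1 s0=0
t3.Δ0 clk=1 s1=1 s6=1 s3=0 s5=1 s4=1 s2=1 s0=0
t3.Δ1 clk=0 s1=1 s6=1 s3=0 s5=1 s4=1 s2=1 s0=0
t4.Δ0 clk=0 s1=1 s6=1 s3=0 s5=1 s4=1 s2=1 s0=0
t4.Δ1 clk=1 s1=1 s6=1 s3=0 s5=1 s4=1 s2=1 s0=0
t4.Δ2 clk=1 s1=1 s6=0 s3=0 s5=1 s4=1 s2=1 s0=0
t4.Δ3 clk=1 s1=1 s6=0 s3=0 s5=1 s4=1 s2=1 s0=1
t5.Δ0 clk=1 s1=1 s6=0 s3=0 s5=1 s4=1 s2=1 s0=1
t5.Δ1 clk=0 s1=1 s6=0 s3=0 s5=1 s4=1 s2=1 s0=1
t6.Δ0 clk=0 s1=1 s6=0 s3=0 s5=1 s4=1 s2=1 s0=1
t6.Δ1 clk=1 s1=1 s6=0 s3=0 s5=1 s4=1 s2=1 s0=1
t6.Δ2 clk=1 s1=1 s6=1 s3=0 s5=1 s4=1 s2=1 s0=1
t6.Δ3 clk=1 s1=1 s6=1 s3=0 s5=1 s4=1 s2=1 s0=0
t7.Δ0 clk=1 s1=1 s6=1 s3=0 s5=1 s4=1 s2=1 s0=0
t7.Δ1 clk=0 s1=1 s6=1 s3=0 s5=1 s4=1 s2=1 s0=0
t8.Δ0 clk=0 s1=1 s6=1 s3=0 s5=1 s4=1 s2=1 s0=0
t8.Δ1 clk=1 s1=1 s6=1 s3=0 s5=1 s4=1 s2=1 s0=0
t8.Δ2 clk=1 s1=1 s6=0 s3=0 s5=1 s4=1 s2=1 s0=0
t8.Δ3 clk=1 s1=1 s6=0 s3=0 s5=1 s4=1 s2=1 s0=1
t9.Δ0 clk=1 s1=1 s6=0 s3=0 s5=1 s4=1 s2=1 s0=1
t9.Δ1 clk=0 s1=1 s6=0 s3=0 s5=1 s4=1 s2=1 s0=1
t10.Δ0 clk=0 s1=1 s6=0 s3=0 s5=1 s4=1 s2=1 s0=1
t10.Δ1 clk=1 s1=1 s6=0 s3=0 s5=1 s4=1 s2=1 s0=1
t10.Δ2 clk=1 s1=1 s6=1 s3=0 s5=1 s4=1 s2=1 s0=1
t10.Δ3 clk=1 s1=1 s6=1 s3=0 s5=1 s4=1 s2=1 s0=0
t11.Δ0 clk=1 s1=1 s6=1 s3=0 s5=1 s4=1 s2=1 s0=0
t11.Δ1 clk=0 s1=1 s6=1 s3=0 s5=1 s4=1 s2=1 s0=0
t12.Δ0 clk=0 s1=1 s6=1 s3=0 s5=1 s4=1 s2=1 s0=0
t12.Δ1 clk=1 s1=1 s6=1 s3=0 s5=1 s4=1 s2=1 s0=0
t12.Δ2 clk=1 s1=1 s6=0 s3=0 s5=1 s4=1 s2=1 s0=0
t12.Δ3 clk=1 s1=1 s6=0 s3=0 s5=1 s4=1 s2=1 s0=1
t13.Δ0 clk=1 s1=1 s6=0 s3=0 s5=1 s4=1 s2=1 s0=1
t13.Δ1 clk=0 s1=1 s6=0 s3=0 s5=1 s4=1 s2=1 s0=1
t14.Δ0 clk=0 s1=1 s6=0 s3=0 s5=1 s4=1 s2=1 s0=1
t14.Δ1 clk=1 s1=1 s6=0 s3=0 s5=1 s4=1 s2=1 s0=1
t14.Δ2 clk=1 s1=1 s6=1 s3=0 s5=1 s4=1 s2=1 s0=1
t14.Δ3 clk=1 s1=1 s6=1 s3=0 s5=1 s4=1 s2=1 s0=0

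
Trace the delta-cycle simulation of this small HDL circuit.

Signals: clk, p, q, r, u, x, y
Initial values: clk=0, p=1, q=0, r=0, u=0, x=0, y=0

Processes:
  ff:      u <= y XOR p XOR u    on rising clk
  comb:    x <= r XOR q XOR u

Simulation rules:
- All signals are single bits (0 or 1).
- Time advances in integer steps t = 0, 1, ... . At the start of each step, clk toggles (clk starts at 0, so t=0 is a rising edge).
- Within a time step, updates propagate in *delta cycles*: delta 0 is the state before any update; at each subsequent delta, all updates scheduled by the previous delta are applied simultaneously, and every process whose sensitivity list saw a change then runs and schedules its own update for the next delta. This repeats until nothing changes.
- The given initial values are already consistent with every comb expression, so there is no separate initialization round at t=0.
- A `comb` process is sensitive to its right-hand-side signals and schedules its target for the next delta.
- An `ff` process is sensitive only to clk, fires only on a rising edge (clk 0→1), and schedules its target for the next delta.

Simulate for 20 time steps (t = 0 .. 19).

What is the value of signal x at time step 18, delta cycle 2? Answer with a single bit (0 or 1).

t0.Δ0 clk=0 q=0 y=0 p=1 u=0 r=0 x=0
t0.Δ1 clk=1 q=0 y=0 p=1 u=0 r=0 x=0
t0.Δ2 clk=1 q=0 y=0 p=1 u=1 r=0 x=0
t0.Δ3 clk=1 q=0 y=0 p=1 u=1 r=0 x=1
t1.Δ0 clk=1 q=0 y=0 p=1 u=1 r=0 x=1
t1.Δ1 clk=0 q=0 y=0 p=1 u=1 r=0 x=1
t2.Δ0 clk=0 q=0 y=0 p=1 u=1 r=0 x=1
t2.Δ1 clk=1 q=0 y=0 p=1 u=1 r=0 x=1
t2.Δ2 clk=1 q=0 y=0 p=1 u=0 r=0 x=1
t2.Δ3 clk=1 q=0 y=0 p=1 u=0 r=0 x=0
t3.Δ0 clk=1 q=0 y=0 p=1 u=0 r=0 x=0
t3.Δ1 clk=0 q=0 y=0 p=1 u=0 r=0 x=0
t4.Δ0 clk=0 q=0 y=0 p=1 u=0 r=0 x=0
t4.Δ1 clk=1 q=0 y=0 p=1 u=0 r=0 x=0
t4.Δ2 clk=1 q=0 y=0 p=1 u=1 r=0 x=0
t4.Δ3 clk=1 q=0 y=0 p=1 u=1 r=0 x=1
t5.Δ0 clk=1 q=0 y=0 p=1 u=1 r=0 x=1
t5.Δ1 clk=0 q=0 y=0 p=1 u=1 r=0 x=1
t6.Δ0 clk=0 q=0 y=0 p=1 u=1 r=0 x=1
t6.Δ1 clk=1 q=0 y=0 p=1 u=1 r=0 x=1
t6.Δ2 clk=1 q=0 y=0 p=1 u=0 r=0 x=1
t6.Δ3 clk=1 q=0 y=0 p=1 u=0 r=0 x=0
t7.Δ0 clk=1 q=0 y=0 p=1 u=0 r=0 x=0
t7.Δ1 clk=0 q=0 y=0 p=1 u=0 r=0 x=0
t8.Δ0 clk=0 q=0 y=0 p=1 u=0 r=0 x=0
t8.Δ1 clk=1 q=0 y=0 p=1 u=0 r=0 x=0
t8.Δ2 clk=1 q=0 y=0 p=1 u=1 r=0 x=0
t8.Δ3 clk=1 q=0 y=0 p=1 u=1 r=0 x=1
t9.Δ0 clk=1 q=0 y=0 p=1 u=1 r=0 x=1
t9.Δ1 clk=0 q=0 y=0 p=1 u=1 r=0 x=1
t10.Δ0 clk=0 q=0 y=0 p=1 u=1 r=0 x=1
t10.Δ1 clk=1 q=0 y=0 p=1 u=1 r=0 x=1
t10.Δ2 clk=1 q=0 y=0 p=1 u=0 r=0 x=1
t10.Δ3 clk=1 q=0 y=0 p=1 u=0 r=0 x=0
t11.Δ0 clk=1 q=0 y=0 p=1 u=0 r=0 x=0
t11.Δ1 clk=0 q=0 y=0 p=1 u=0 r=0 x=0
t12.Δ0 clk=0 q=0 y=0 p=1 u=0 r=0 x=0
t12.Δ1 clk=1 q=0 y=0 p=1 u=0 r=0 x=0
t12.Δ2 clk=1 q=0 y=0 p=1 u=1 r=0 x=0
t12.Δ3 clk=1 q=0 y=0 p=1 u=1 r=0 x=1
t13.Δ0 clk=1 q=0 y=0 p=1 u=1 r=0 x=1
t13.Δ1 clk=0 q=0 y=0 p=1 u=1 r=0 x=1
t14.Δ0 clk=0 q=0 y=0 p=1 u=1 r=0 x=1
t14.Δ1 clk=1 q=0 y=0 p=1 u=1 r=0 x=1
t14.Δ2 clk=1 q=0 y=0 p=1 u=0 r=0 x=1
t14.Δ3 clk=1 q=0 y=0 p=1 u=0 r=0 x=0
t15.Δ0 clk=1 q=0 y=0 p=1 u=0 r=0 x=0
t15.Δ1 clk=0 q=0 y=0 p=1 u=0 r=0 x=0
t16.Δ0 clk=0 q=0 y=0 p=1 u=0 r=0 x=0
t16.Δ1 clk=1 q=0 y=0 p=1 u=0 r=0 x=0
t16.Δ2 clk=1 q=0 y=0 p=1 u=1 r=0 x=0
t16.Δ3 clk=1 q=0 y=0 p=1 u=1 r=0 x=1
t17.Δ0 clk=1 q=0 y=0 p=1 u=1 r=0 x=1
t17.Δ1 clk=0 q=0 y=0 p=1 u=1 r=0 x=1
t18.Δ0 clk=0 q=0 y=0 p=1 u=1 r=0 x=1
t18.Δ1 clk=1 q=0 y=0 p=1 u=1 r=0 x=1
t18.Δ2 clk=1 q=0 y=0 p=1 u=0 r=0 x=1
t18.Δ3 clk=1 q=0 y=0 p=1 u=0 r=0 x=0
t19.Δ0 clk=1 q=0 y=0 p=1 u=0 r=0 x=0
t19.Δ1 clk=0 q=0 y=0 p=1 u=0 r=0 x=0

1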